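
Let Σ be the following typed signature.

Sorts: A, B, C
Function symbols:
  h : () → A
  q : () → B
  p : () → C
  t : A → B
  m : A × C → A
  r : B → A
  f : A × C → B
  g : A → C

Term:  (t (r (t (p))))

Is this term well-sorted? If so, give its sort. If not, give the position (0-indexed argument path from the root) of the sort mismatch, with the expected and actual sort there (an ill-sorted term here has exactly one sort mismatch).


ill-sorted at position [0, 0, 0]: expected A, got C

      (p) : C
    (t (p)) : ✗ arg 0 at [0, 0, 0] has sort C, expected A


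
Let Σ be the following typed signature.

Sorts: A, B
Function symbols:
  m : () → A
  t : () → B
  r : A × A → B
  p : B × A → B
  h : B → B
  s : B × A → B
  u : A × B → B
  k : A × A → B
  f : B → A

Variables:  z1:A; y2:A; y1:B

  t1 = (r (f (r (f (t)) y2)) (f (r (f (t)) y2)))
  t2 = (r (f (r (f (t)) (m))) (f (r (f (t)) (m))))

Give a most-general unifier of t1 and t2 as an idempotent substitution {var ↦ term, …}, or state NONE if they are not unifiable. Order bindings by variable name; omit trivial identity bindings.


{y2 ↦ (m)}


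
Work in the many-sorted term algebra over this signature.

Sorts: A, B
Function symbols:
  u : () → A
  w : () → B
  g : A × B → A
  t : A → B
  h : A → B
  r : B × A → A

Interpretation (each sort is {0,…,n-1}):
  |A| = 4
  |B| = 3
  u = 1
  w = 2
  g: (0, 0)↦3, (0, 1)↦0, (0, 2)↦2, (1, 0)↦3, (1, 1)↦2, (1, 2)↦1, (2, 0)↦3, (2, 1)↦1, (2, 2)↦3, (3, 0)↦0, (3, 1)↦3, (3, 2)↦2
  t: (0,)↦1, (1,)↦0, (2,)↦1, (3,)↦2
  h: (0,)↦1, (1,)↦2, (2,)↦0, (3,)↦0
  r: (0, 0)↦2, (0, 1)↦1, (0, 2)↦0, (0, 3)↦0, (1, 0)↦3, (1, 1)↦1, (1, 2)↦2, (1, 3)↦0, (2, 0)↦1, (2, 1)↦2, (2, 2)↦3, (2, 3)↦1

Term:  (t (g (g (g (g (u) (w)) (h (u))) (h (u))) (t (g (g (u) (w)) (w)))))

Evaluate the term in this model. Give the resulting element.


  u = 1
  w = 2
  (g (u) (w)) = g(1, 2) = 1
  u = 1
  (h (u)) = h(1,) = 2
  (g (g (u) (w)) (h (u))) = g(1, 2) = 1
  u = 1
  (h (u)) = h(1,) = 2
  (g (g (g (u) (w)) (h (u))) (h (u))) = g(1, 2) = 1
  u = 1
  w = 2
  (g (u) (w)) = g(1, 2) = 1
  w = 2
  (g (g (u) (w)) (w)) = g(1, 2) = 1
  (t (g (g (u) (w)) (w))) = t(1,) = 0
  (g (g (g (g (u) (w)) (h (u))) (h (u))) (t (g (g (u) (w)) (w)))) = g(1, 0) = 3
  (t (g (g (g (g (u) (w)) (h (u))) (h (u))) (t (g (g (u) (w)) (w))))) = t(3,) = 2

value = 2


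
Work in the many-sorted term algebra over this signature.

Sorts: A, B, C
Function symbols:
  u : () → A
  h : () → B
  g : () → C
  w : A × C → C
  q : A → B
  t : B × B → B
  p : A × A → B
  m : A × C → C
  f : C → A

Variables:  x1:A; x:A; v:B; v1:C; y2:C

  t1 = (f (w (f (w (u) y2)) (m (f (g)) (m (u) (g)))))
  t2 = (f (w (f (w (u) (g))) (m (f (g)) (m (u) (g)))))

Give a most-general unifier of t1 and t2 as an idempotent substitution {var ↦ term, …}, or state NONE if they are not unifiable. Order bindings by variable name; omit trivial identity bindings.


{y2 ↦ (g)}


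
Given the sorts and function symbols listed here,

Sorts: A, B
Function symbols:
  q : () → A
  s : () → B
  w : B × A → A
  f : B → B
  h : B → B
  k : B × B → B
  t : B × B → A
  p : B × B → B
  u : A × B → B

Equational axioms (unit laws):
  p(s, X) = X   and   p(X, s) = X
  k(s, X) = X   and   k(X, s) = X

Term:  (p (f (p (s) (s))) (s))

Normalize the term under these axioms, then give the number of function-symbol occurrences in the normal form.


1. (p (f (p (s) (s))) (s))  →  (f (p (s) (s)))
2. (f (p (s) (s)))  →  (f (s))
normal form: (f (s))

size = 2


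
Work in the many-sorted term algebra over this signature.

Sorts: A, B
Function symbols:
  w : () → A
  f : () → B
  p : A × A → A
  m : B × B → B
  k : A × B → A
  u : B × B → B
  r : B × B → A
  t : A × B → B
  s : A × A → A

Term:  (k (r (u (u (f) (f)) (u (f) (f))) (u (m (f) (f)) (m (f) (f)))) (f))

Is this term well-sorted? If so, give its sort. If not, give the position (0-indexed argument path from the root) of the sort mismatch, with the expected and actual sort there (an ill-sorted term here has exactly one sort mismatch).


        (f) : B
        (f) : B
      (u (f) (f)) : B
        (f) : B
        (f) : B
      (u (f) (f)) : B
    (u (u (f) (f)) (u (f) (f))) : B
        (f) : B
        (f) : B
      (m (f) (f)) : B
        (f) : B
        (f) : B
      (m (f) (f)) : B
    (u (m (f) (f)) (m (f) (f))) : B
  (r (u (u (f) (f)) (u (f) (f))) (u (m (f) (f)) (m (f) (f)))) : A
  (f) : B
(k (r (u (u (f) (f)) (u (f) (f))) (u (m (f) (f)) (m (f) (f)))) (f)) : A

well-sorted; sort = A


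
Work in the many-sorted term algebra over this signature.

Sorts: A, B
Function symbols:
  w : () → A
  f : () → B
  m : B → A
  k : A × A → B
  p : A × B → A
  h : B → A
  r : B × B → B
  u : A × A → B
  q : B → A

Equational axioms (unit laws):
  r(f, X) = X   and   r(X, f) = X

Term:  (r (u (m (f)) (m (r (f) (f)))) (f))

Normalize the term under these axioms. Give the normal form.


normal form = (u (m (f)) (m (f)))

1. (r (u (m (f)) (m (r (f) (f)))) (f))  →  (u (m (f)) (m (r (f) (f))))
2. (u (m (f)) (m (r (f) (f))))  →  (u (m (f)) (m (f)))


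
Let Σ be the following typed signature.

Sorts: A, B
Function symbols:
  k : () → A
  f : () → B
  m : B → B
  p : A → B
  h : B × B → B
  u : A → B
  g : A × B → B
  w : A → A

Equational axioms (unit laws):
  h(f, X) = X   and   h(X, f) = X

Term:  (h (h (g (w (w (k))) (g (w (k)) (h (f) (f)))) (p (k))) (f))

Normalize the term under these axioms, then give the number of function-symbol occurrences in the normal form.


1. (h (h (g (w (w (k))) (g (w (k)) (h (f) (f)))) (p (k))) (f))  →  (h (g (w (w (k))) (g (w (k)) (h (f) (f)))) (p (k)))
2. (h (g (w (w (k))) (g (w (k)) (h (f) (f)))) (p (k)))  →  (h (g (w (w (k))) (g (w (k)) (f))) (p (k)))
normal form: (h (g (w (w (k))) (g (w (k)) (f))) (p (k)))

size = 11


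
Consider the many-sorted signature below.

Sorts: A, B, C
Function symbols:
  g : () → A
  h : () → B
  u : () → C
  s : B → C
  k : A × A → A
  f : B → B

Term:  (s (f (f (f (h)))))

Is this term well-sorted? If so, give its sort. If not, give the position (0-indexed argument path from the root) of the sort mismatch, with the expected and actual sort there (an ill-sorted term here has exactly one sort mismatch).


well-sorted; sort = C

        (h) : B
      (f (h)) : B
    (f (f (h))) : B
  (f (f (f (h)))) : B
(s (f (f (f (h))))) : C


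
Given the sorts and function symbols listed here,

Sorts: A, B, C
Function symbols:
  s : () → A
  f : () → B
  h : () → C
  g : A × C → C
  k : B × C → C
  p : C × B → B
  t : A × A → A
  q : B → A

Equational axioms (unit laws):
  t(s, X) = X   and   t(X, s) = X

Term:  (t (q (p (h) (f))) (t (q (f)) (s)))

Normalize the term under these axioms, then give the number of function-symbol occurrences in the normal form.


size = 7

1. (t (q (p (h) (f))) (t (q (f)) (s)))  →  (t (q (p (h) (f))) (q (f)))
normal form: (t (q (p (h) (f))) (q (f)))


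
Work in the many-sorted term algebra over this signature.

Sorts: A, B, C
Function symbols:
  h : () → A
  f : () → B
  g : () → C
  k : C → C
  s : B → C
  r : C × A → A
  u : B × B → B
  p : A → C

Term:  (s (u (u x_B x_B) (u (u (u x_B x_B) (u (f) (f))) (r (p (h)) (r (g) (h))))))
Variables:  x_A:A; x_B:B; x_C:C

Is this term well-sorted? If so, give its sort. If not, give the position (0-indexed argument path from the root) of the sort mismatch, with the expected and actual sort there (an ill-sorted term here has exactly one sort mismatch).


ill-sorted at position [0, 1, 1]: expected B, got A

      x_B : B
      x_B : B
    (u x_B x_B) : B
          x_B : B
          x_B : B
        (u x_B x_B) : B
          (f) : B
          (f) : B
        (u (f) (f)) : B
      (u (u x_B x_B) (u (f) (f))) : B
          (h) : A
        (p (h)) : C
          (g) : C
          (h) : A
        (r (g) (h)) : A
      (r (p (h)) (r (g) (h))) : A
    (u (u (u x_B x_B) (u (f) (f))) (r (p (h)) (r (g) (h)))) : ✗ arg 1 at [0, 1, 1] has sort A, expected B


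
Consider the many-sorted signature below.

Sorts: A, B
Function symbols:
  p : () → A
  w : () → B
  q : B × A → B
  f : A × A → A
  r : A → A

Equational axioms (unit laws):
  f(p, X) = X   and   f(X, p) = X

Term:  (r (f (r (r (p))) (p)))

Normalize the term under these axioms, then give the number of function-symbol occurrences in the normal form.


1. (r (f (r (r (p))) (p)))  →  (r (r (r (p))))
normal form: (r (r (r (p))))

size = 4


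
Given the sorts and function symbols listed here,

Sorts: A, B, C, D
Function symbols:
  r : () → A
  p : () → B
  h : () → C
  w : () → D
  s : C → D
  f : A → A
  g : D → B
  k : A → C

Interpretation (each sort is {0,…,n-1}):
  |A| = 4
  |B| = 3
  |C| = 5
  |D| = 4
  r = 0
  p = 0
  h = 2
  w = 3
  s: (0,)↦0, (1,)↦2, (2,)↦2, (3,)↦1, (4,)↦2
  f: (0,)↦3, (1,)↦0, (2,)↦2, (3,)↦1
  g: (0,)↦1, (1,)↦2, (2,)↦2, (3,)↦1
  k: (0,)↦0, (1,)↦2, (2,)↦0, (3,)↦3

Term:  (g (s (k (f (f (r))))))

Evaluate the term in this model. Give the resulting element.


  r = 0
  (f (r)) = f(0,) = 3
  (f (f (r))) = f(3,) = 1
  (k (f (f (r)))) = k(1,) = 2
  (s (k (f (f (r))))) = s(2,) = 2
  (g (s (k (f (f (r)))))) = g(2,) = 2

value = 2


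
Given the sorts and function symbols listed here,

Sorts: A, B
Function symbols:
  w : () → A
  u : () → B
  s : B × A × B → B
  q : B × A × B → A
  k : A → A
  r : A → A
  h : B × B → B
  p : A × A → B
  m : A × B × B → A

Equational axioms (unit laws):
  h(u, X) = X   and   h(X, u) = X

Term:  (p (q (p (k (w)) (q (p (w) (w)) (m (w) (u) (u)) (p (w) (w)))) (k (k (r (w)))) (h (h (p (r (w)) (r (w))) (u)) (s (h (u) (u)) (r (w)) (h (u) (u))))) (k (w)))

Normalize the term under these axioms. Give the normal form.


1. (p (q (p (k (w)) (q (p (w) (w)) (m (w) (u) (u)) (p (w) (w)))) (k (k (r (w)))) (h (h (p (r (w)) (r (w))) (u)) (s (h (u) (u)) (r (w)) (h (u) (u))))) (k (w)))  →  (p (q (p (k (w)) (q (p (w) (w)) (m (w) (u) (u)) (p (w) (w)))) (k (k (r (w)))) (h (p (r (w)) (r (w))) (s (h (u) (u)) (r (w)) (h (u) (u))))) (k (w)))
2. (p (q (p (k (w)) (q (p (w) (w)) (m (w) (u) (u)) (p (w) (w)))) (k (k (r (w)))) (h (p (r (w)) (r (w))) (s (h (u) (u)) (r (w)) (h (u) (u))))) (k (w)))  →  (p (q (p (k (w)) (q (p (w) (w)) (m (w) (u) (u)) (p (w) (w)))) (k (k (r (w)))) (h (p (r (w)) (r (w))) (s (u) (r (w)) (h (u) (u))))) (k (w)))
3. (p (q (p (k (w)) (q (p (w) (w)) (m (w) (u) (u)) (p (w) (w)))) (k (k (r (w)))) (h (p (r (w)) (r (w))) (s (u) (r (w)) (h (u) (u))))) (k (w)))  →  (p (q (p (k (w)) (q (p (w) (w)) (m (w) (u) (u)) (p (w) (w)))) (k (k (r (w)))) (h (p (r (w)) (r (w))) (s (u) (r (w)) (u)))) (k (w)))

normal form = (p (q (p (k (w)) (q (p (w) (w)) (m (w) (u) (u)) (p (w) (w)))) (k (k (r (w)))) (h (p (r (w)) (r (w))) (s (u) (r (w)) (u)))) (k (w)))


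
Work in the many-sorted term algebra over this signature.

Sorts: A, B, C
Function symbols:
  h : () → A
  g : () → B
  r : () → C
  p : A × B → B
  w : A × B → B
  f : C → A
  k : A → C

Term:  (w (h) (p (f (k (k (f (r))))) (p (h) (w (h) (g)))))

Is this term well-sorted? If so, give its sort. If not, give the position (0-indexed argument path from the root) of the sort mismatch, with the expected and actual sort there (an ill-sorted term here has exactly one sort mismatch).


ill-sorted at position [1, 0, 0, 0]: expected A, got C

  (h) : A
            (r) : C
          (f (r)) : A
        (k (f (r))) : C
      (k (k (f (r)))) : ✗ arg 0 at [1, 0, 0, 0] has sort C, expected A
      (h) : A
        (h) : A
        (g) : B
      (w (h) (g)) : B
    (p (h) (w (h) (g))) : B


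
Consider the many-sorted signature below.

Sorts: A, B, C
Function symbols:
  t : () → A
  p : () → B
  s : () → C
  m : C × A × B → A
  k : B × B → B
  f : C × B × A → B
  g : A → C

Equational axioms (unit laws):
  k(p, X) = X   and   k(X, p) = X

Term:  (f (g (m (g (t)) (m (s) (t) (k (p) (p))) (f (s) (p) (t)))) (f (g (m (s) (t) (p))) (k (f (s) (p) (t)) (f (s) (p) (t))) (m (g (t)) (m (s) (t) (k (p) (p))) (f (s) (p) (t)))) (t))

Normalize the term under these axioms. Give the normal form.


1. (f (g (m (g (t)) (m (s) (t) (k (p) (p))) (f (s) (p) (t)))) (f (g (m (s) (t) (p))) (k (f (s) (p) (t)) (f (s) (p) (t))) (m (g (t)) (m (s) (t) (k (p) (p))) (f (s) (p) (t)))) (t))  →  (f (g (m (g (t)) (m (s) (t) (p)) (f (s) (p) (t)))) (f (g (m (s) (t) (p))) (k (f (s) (p) (t)) (f (s) (p) (t))) (m (g (t)) (m (s) (t) (k (p) (p))) (f (s) (p) (t)))) (t))
2. (f (g (m (g (t)) (m (s) (t) (p)) (f (s) (p) (t)))) (f (g (m (s) (t) (p))) (k (f (s) (p) (t)) (f (s) (p) (t))) (m (g (t)) (m (s) (t) (k (p) (p))) (f (s) (p) (t)))) (t))  →  (f (g (m (g (t)) (m (s) (t) (p)) (f (s) (p) (t)))) (f (g (m (s) (t) (p))) (k (f (s) (p) (t)) (f (s) (p) (t))) (m (g (t)) (m (s) (t) (p)) (f (s) (p) (t)))) (t))

normal form = (f (g (m (g (t)) (m (s) (t) (p)) (f (s) (p) (t)))) (f (g (m (s) (t) (p))) (k (f (s) (p) (t)) (f (s) (p) (t))) (m (g (t)) (m (s) (t) (p)) (f (s) (p) (t)))) (t))


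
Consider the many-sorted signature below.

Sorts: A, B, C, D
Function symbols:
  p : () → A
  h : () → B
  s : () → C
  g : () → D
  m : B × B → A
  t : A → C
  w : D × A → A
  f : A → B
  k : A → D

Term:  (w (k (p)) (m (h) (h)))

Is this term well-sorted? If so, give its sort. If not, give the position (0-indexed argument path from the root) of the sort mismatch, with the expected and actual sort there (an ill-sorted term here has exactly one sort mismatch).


well-sorted; sort = A

    (p) : A
  (k (p)) : D
    (h) : B
    (h) : B
  (m (h) (h)) : A
(w (k (p)) (m (h) (h))) : A


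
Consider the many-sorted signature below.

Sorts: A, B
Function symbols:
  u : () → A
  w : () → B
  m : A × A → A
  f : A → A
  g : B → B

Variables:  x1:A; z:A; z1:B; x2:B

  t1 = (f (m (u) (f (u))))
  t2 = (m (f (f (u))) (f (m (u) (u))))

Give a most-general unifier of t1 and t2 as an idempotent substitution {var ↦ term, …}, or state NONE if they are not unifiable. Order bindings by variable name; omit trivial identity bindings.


head clash or occurs-check failure — not unifiable

NONE (not unifiable)


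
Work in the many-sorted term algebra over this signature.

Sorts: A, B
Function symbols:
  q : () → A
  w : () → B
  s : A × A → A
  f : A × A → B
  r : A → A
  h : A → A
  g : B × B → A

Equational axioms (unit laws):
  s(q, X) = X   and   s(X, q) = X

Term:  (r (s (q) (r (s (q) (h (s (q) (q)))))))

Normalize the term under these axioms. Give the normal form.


1. (r (s (q) (r (s (q) (h (s (q) (q)))))))  →  (r (r (s (q) (h (s (q) (q))))))
2. (r (r (s (q) (h (s (q) (q))))))  →  (r (r (h (s (q) (q)))))
3. (r (r (h (s (q) (q)))))  →  (r (r (h (q))))

normal form = (r (r (h (q))))


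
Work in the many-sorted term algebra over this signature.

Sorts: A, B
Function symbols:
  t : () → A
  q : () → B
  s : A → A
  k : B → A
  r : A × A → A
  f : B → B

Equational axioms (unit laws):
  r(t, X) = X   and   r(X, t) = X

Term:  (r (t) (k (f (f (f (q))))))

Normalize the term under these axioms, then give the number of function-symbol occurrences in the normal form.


1. (r (t) (k (f (f (f (q))))))  →  (k (f (f (f (q)))))
normal form: (k (f (f (f (q)))))

size = 5


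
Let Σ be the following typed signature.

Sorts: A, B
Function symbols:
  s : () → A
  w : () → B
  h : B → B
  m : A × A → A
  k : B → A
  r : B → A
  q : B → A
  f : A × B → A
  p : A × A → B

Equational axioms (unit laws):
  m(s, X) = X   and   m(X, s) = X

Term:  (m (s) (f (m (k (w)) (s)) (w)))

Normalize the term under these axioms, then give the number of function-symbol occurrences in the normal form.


1. (m (s) (f (m (k (w)) (s)) (w)))  →  (f (m (k (w)) (s)) (w))
2. (f (m (k (w)) (s)) (w))  →  (f (k (w)) (w))
normal form: (f (k (w)) (w))

size = 4


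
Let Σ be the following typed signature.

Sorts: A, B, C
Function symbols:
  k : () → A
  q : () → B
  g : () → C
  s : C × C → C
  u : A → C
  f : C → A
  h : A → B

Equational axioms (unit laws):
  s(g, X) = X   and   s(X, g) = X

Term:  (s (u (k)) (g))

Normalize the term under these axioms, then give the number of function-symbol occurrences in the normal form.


size = 2

1. (s (u (k)) (g))  →  (u (k))
normal form: (u (k))


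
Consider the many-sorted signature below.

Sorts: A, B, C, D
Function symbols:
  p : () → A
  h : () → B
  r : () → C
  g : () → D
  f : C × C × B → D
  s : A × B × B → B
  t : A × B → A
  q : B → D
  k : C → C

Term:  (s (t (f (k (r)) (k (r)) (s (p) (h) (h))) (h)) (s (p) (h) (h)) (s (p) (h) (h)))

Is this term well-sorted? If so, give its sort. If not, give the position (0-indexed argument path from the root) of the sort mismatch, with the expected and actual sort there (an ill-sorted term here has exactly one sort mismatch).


ill-sorted at position [0, 0]: expected A, got D

        (r) : C
      (k (r)) : C
        (r) : C
      (k (r)) : C
        (p) : A
        (h) : B
        (h) : B
      (s (p) (h) (h)) : B
    (f (k (r)) (k (r)) (s (p) (h) (h))) : D
    (h) : B
  (t (f (k (r)) (k (r)) (s (p) (h) (h))) (h)) : ✗ arg 0 at [0, 0] has sort D, expected A
    (p) : A
    (h) : B
    (h) : B
  (s (p) (h) (h)) : B
    (p) : A
    (h) : B
    (h) : B
  (s (p) (h) (h)) : B


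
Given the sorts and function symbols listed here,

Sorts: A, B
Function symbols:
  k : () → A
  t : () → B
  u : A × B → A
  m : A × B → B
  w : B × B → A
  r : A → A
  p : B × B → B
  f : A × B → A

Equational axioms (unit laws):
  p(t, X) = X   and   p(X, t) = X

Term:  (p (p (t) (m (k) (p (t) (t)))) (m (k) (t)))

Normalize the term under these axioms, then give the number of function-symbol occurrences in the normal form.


1. (p (p (t) (m (k) (p (t) (t)))) (m (k) (t)))  →  (p (m (k) (p (t) (t))) (m (k) (t)))
2. (p (m (k) (p (t) (t))) (m (k) (t)))  →  (p (m (k) (t)) (m (k) (t)))
normal form: (p (m (k) (t)) (m (k) (t)))

size = 7


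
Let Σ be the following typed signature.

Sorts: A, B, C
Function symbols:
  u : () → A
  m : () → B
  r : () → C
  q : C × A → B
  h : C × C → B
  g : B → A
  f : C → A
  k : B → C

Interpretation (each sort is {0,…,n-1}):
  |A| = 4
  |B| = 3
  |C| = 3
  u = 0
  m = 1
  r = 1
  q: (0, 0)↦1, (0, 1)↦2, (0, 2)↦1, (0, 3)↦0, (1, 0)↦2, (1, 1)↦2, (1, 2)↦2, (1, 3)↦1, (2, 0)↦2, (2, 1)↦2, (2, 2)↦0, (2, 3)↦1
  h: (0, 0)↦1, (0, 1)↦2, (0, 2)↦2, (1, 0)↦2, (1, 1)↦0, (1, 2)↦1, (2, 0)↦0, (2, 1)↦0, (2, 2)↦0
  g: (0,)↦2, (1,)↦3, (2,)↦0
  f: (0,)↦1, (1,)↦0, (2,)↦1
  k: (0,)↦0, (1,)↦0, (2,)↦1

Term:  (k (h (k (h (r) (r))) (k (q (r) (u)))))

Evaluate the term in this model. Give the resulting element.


value = 1

  r = 1
  r = 1
  (h (r) (r)) = h(1, 1) = 0
  (k (h (r) (r))) = k(0,) = 0
  r = 1
  u = 0
  (q (r) (u)) = q(1, 0) = 2
  (k (q (r) (u))) = k(2,) = 1
  (h (k (h (r) (r))) (k (q (r) (u)))) = h(0, 1) = 2
  (k (h (k (h (r) (r))) (k (q (r) (u))))) = k(2,) = 1


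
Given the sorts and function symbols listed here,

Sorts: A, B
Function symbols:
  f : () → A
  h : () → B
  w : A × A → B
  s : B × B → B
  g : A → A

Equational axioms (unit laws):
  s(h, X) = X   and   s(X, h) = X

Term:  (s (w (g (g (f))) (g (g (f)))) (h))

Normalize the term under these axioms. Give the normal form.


1. (s (w (g (g (f))) (g (g (f)))) (h))  →  (w (g (g (f))) (g (g (f))))

normal form = (w (g (g (f))) (g (g (f))))


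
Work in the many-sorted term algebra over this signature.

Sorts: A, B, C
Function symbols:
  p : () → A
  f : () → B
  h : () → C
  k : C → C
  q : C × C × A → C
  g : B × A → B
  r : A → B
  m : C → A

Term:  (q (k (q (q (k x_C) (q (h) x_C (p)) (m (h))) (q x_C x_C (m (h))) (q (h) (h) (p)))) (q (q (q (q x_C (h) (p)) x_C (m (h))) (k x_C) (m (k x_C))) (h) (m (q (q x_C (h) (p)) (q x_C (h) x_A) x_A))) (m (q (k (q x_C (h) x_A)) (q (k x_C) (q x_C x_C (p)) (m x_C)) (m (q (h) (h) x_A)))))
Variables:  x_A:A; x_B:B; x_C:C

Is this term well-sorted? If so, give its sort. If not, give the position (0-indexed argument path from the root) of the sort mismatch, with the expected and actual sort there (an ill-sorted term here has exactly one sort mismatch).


ill-sorted at position [0, 0, 2]: expected A, got C

          x_C : C
        (k x_C) : C
          (h) : C
          x_C : C
          (p) : A
        (q (h) x_C (p)) : C
          (h) : C
        (m (h)) : A
      (q (k x_C) (q (h) x_C (p)) (m (h))) : C
        x_C : C
        x_C : C
          (h) : C
        (m (h)) : A
      (q x_C x_C (m (h))) : C
        (h) : C
        (h) : C
        (p) : A
      (q (h) (h) (p)) : C
    (q (q (k x_C) (q (h) x_C (p)) (m (h))) (q x_C x_C (m (h))) (q (h) (h) (p))) : ✗ arg 2 at [0, 0, 2] has sort C, expected A
          x_C : C
          (h) : C
          (p) : A
        (q x_C (h) (p)) : C
        x_C : C
          (h) : C
        (m (h)) : A
      (q (q x_C (h) (p)) x_C (m (h))) : C
        x_C : C
      (k x_C) : C
          x_C : C
        (k x_C) : C
      (m (k x_C)) : A
    (q (q (q x_C (h) (p)) x_C (m (h))) (k x_C) (m (k x_C))) : C
    (h) : C
          x_C : C
          (h) : C
          (p) : A
        (q x_C (h) (p)) : C
          x_C : C
          (h) : C
          x_A : A
        (q x_C (h) x_A) : C
        x_A : A
      (q (q x_C (h) (p)) (q x_C (h) x_A) x_A) : C
    (m (q (q x_C (h) (p)) (q x_C (h) x_A) x_A)) : A
  (q (q (q (q x_C (h) (p)) x_C (m (h))) (k x_C) (m (k x_C))) (h) (m (q (q x_C (h) (p)) (q x_C (h) x_A) x_A))) : C
          x_C : C
          (h) : C
          x_A : A
        (q x_C (h) x_A) : C
      (k (q x_C (h) x_A)) : C
          x_C : C
        (k x_C) : C
          x_C : C
          x_C : C
          (p) : A
        (q x_C x_C (p)) : C
          x_C : C
        (m x_C) : A
      (q (k x_C) (q x_C x_C (p)) (m x_C)) : C
          (h) : C
          (h) : C
          x_A : A
        (q (h) (h) x_A) : C
      (m (q (h) (h) x_A)) : A
    (q (k (q x_C (h) x_A)) (q (k x_C) (q x_C x_C (p)) (m x_C)) (m (q (h) (h) x_A))) : C
  (m (q (k (q x_C (h) x_A)) (q (k x_C) (q x_C x_C (p)) (m x_C)) (m (q (h) (h) x_A)))) : A


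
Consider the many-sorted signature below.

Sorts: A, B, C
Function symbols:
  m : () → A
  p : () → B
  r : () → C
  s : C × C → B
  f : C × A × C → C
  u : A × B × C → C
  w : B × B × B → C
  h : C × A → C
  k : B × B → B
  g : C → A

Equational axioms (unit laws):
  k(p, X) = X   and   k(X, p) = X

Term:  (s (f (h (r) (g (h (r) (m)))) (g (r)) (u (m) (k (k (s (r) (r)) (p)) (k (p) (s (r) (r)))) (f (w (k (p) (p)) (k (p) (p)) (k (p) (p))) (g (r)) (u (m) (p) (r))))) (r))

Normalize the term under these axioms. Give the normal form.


1. (s (f (h (r) (g (h (r) (m)))) (g (r)) (u (m) (k (k (s (r) (r)) (p)) (k (p) (s (r) (r)))) (f (w (k (p) (p)) (k (p) (p)) (k (p) (p))) (g (r)) (u (m) (p) (r))))) (r))  →  (s (f (h (r) (g (h (r) (m)))) (g (r)) (u (m) (k (s (r) (r)) (k (p) (s (r) (r)))) (f (w (k (p) (p)) (k (p) (p)) (k (p) (p))) (g (r)) (u (m) (p) (r))))) (r))
2. (s (f (h (r) (g (h (r) (m)))) (g (r)) (u (m) (k (s (r) (r)) (k (p) (s (r) (r)))) (f (w (k (p) (p)) (k (p) (p)) (k (p) (p))) (g (r)) (u (m) (p) (r))))) (r))  →  (s (f (h (r) (g (h (r) (m)))) (g (r)) (u (m) (k (s (r) (r)) (s (r) (r))) (f (w (k (p) (p)) (k (p) (p)) (k (p) (p))) (g (r)) (u (m) (p) (r))))) (r))
3. (s (f (h (r) (g (h (r) (m)))) (g (r)) (u (m) (k (s (r) (r)) (s (r) (r))) (f (w (k (p) (p)) (k (p) (p)) (k (p) (p))) (g (r)) (u (m) (p) (r))))) (r))  →  (s (f (h (r) (g (h (r) (m)))) (g (r)) (u (m) (k (s (r) (r)) (s (r) (r))) (f (w (p) (k (p) (p)) (k (p) (p))) (g (r)) (u (m) (p) (r))))) (r))
4. (s (f (h (r) (g (h (r) (m)))) (g (r)) (u (m) (k (s (r) (r)) (s (r) (r))) (f (w (p) (k (p) (p)) (k (p) (p))) (g (r)) (u (m) (p) (r))))) (r))  →  (s (f (h (r) (g (h (r) (m)))) (g (r)) (u (m) (k (s (r) (r)) (s (r) (r))) (f (w (p) (p) (k (p) (p))) (g (r)) (u (m) (p) (r))))) (r))
5. (s (f (h (r) (g (h (r) (m)))) (g (r)) (u (m) (k (s (r) (r)) (s (r) (r))) (f (w (p) (p) (k (p) (p))) (g (r)) (u (m) (p) (r))))) (r))  →  (s (f (h (r) (g (h (r) (m)))) (g (r)) (u (m) (k (s (r) (r)) (s (r) (r))) (f (w (p) (p) (p)) (g (r)) (u (m) (p) (r))))) (r))

normal form = (s (f (h (r) (g (h (r) (m)))) (g (r)) (u (m) (k (s (r) (r)) (s (r) (r))) (f (w (p) (p) (p)) (g (r)) (u (m) (p) (r))))) (r))


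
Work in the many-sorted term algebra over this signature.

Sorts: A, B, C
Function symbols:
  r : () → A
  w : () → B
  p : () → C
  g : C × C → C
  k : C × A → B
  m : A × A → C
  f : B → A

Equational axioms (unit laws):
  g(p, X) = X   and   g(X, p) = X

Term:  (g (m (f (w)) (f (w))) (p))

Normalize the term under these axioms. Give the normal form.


normal form = (m (f (w)) (f (w)))

1. (g (m (f (w)) (f (w))) (p))  →  (m (f (w)) (f (w)))


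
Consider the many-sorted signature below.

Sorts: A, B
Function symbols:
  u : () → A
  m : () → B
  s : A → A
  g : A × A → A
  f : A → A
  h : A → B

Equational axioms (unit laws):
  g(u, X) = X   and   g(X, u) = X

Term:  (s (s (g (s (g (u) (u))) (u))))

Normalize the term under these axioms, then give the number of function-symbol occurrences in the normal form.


1. (s (s (g (s (g (u) (u))) (u))))  →  (s (s (s (g (u) (u)))))
2. (s (s (s (g (u) (u)))))  →  (s (s (s (u))))
normal form: (s (s (s (u))))

size = 4


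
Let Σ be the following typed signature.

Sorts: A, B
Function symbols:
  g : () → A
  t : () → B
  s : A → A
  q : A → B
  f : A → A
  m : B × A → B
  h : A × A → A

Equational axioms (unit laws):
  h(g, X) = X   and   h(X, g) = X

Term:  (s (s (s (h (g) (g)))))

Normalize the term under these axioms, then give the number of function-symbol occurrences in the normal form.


1. (s (s (s (h (g) (g)))))  →  (s (s (s (g))))
normal form: (s (s (s (g))))

size = 4


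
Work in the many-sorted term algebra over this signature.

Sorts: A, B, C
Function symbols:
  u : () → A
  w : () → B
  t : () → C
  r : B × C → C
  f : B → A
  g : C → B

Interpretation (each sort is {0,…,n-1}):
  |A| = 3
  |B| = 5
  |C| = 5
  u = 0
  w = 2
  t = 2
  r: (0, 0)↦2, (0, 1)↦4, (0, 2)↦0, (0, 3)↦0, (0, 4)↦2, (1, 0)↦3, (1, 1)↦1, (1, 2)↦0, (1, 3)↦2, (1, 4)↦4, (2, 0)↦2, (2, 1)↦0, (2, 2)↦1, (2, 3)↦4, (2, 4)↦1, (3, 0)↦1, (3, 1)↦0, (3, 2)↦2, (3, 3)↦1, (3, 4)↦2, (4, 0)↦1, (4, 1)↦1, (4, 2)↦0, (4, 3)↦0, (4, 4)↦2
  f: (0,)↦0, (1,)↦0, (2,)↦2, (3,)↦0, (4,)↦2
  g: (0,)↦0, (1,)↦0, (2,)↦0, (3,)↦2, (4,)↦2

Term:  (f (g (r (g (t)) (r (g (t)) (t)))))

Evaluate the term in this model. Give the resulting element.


  t = 2
  (g (t)) = g(2,) = 0
  t = 2
  (g (t)) = g(2,) = 0
  t = 2
  (r (g (t)) (t)) = r(0, 2) = 0
  (r (g (t)) (r (g (t)) (t))) = r(0, 0) = 2
  (g (r (g (t)) (r (g (t)) (t)))) = g(2,) = 0
  (f (g (r (g (t)) (r (g (t)) (t))))) = f(0,) = 0

value = 0


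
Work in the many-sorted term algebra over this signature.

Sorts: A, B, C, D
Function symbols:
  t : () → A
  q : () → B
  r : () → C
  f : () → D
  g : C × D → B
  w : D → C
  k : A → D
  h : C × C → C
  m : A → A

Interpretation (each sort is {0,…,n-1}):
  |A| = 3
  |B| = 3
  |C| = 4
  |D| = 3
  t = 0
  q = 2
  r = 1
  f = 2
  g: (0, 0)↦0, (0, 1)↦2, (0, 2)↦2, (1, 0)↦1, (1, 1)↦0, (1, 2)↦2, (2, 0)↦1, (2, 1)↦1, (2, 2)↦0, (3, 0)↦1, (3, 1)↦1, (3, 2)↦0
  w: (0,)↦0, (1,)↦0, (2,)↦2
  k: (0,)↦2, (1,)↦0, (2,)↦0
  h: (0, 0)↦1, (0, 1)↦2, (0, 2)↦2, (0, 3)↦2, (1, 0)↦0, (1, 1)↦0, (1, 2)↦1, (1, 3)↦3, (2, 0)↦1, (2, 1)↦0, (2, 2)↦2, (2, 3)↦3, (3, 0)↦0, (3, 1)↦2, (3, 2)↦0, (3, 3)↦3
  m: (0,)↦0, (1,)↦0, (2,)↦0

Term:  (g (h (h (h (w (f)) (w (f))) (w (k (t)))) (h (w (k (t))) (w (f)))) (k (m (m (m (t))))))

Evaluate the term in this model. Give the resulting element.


value = 0

  f = 2
  (w (f)) = w(2,) = 2
  f = 2
  (w (f)) = w(2,) = 2
  (h (w (f)) (w (f))) = h(2, 2) = 2
  t = 0
  (k (t)) = k(0,) = 2
  (w (k (t))) = w(2,) = 2
  (h (h (w (f)) (w (f))) (w (k (t)))) = h(2, 2) = 2
  t = 0
  (k (t)) = k(0,) = 2
  (w (k (t))) = w(2,) = 2
  f = 2
  (w (f)) = w(2,) = 2
  (h (w (k (t))) (w (f))) = h(2, 2) = 2
  (h (h (h (w (f)) (w (f))) (w (k (t)))) (h (w (k (t))) (w (f)))) = h(2, 2) = 2
  t = 0
  (m (t)) = m(0,) = 0
  (m (m (t))) = m(0,) = 0
  (m (m (m (t)))) = m(0,) = 0
  (k (m (m (m (t))))) = k(0,) = 2
  (g (h (h (h (w (f)) (w (f))) (w (k (t)))) (h (w (k (t))) (w (f)))) (k (m (m (m (t)))))) = g(2, 2) = 0


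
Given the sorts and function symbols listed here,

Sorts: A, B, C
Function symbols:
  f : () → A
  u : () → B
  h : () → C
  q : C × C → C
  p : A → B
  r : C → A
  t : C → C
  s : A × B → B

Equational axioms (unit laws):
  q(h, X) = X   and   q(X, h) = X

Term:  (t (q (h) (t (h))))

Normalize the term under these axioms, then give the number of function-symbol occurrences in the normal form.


1. (t (q (h) (t (h))))  →  (t (t (h)))
normal form: (t (t (h)))

size = 3


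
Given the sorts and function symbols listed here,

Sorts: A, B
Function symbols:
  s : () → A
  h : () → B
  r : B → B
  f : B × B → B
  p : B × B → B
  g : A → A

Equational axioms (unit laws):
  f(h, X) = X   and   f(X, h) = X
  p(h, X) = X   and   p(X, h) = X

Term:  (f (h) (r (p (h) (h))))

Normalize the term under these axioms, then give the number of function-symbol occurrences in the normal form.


1. (f (h) (r (p (h) (h))))  →  (r (p (h) (h)))
2. (r (p (h) (h)))  →  (r (h))
normal form: (r (h))

size = 2


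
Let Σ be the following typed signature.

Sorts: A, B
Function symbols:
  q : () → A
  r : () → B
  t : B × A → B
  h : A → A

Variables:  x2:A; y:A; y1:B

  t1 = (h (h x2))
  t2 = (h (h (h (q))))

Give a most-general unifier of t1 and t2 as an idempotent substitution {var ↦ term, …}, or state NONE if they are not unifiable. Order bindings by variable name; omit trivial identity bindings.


{x2 ↦ (h (q))}


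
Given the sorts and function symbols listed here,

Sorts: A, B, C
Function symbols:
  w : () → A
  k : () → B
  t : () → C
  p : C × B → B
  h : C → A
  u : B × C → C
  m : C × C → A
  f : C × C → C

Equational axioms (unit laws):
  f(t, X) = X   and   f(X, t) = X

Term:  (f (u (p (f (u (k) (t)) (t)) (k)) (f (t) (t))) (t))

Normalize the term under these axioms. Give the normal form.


normal form = (u (p (u (k) (t)) (k)) (t))

1. (f (u (p (f (u (k) (t)) (t)) (k)) (f (t) (t))) (t))  →  (u (p (f (u (k) (t)) (t)) (k)) (f (t) (t)))
2. (u (p (f (u (k) (t)) (t)) (k)) (f (t) (t)))  →  (u (p (u (k) (t)) (k)) (f (t) (t)))
3. (u (p (u (k) (t)) (k)) (f (t) (t)))  →  (u (p (u (k) (t)) (k)) (t))


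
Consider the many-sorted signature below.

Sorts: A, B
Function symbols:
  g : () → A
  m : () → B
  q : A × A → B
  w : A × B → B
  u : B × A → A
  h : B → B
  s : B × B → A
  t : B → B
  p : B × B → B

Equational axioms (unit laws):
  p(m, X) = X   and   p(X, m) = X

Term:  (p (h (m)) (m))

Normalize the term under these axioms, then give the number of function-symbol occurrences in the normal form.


1. (p (h (m)) (m))  →  (h (m))
normal form: (h (m))

size = 2


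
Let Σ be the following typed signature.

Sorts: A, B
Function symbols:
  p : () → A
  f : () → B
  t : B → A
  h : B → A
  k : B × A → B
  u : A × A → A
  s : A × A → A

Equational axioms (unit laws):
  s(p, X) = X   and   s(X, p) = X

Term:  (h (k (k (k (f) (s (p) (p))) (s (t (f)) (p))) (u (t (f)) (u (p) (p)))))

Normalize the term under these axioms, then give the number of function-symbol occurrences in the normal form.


1. (h (k (k (k (f) (s (p) (p))) (s (t (f)) (p))) (u (t (f)) (u (p) (p)))))  →  (h (k (k (k (f) (p)) (s (t (f)) (p))) (u (t (f)) (u (p) (p)))))
2. (h (k (k (k (f) (p)) (s (t (f)) (p))) (u (t (f)) (u (p) (p)))))  →  (h (k (k (k (f) (p)) (t (f))) (u (t (f)) (u (p) (p)))))
normal form: (h (k (k (k (f) (p)) (t (f))) (u (t (f)) (u (p) (p)))))

size = 14


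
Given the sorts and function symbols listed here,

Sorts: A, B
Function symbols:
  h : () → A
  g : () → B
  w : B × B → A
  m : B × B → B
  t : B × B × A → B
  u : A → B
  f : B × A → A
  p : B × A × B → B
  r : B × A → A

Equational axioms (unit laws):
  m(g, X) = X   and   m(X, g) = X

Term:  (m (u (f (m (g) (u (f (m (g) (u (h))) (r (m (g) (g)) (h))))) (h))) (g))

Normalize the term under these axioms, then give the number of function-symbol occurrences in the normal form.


1. (m (u (f (m (g) (u (f (m (g) (u (h))) (r (m (g) (g)) (h))))) (h))) (g))  →  (u (f (m (g) (u (f (m (g) (u (h))) (r (m (g) (g)) (h))))) (h)))
2. (u (f (m (g) (u (f (m (g) (u (h))) (r (m (g) (g)) (h))))) (h)))  →  (u (f (u (f (m (g) (u (h))) (r (m (g) (g)) (h)))) (h)))
3. (u (f (u (f (m (g) (u (h))) (r (m (g) (g)) (h)))) (h)))  →  (u (f (u (f (u (h)) (r (m (g) (g)) (h)))) (h)))
4. (u (f (u (f (u (h)) (r (m (g) (g)) (h)))) (h)))  →  (u (f (u (f (u (h)) (r (g) (h)))) (h)))
normal form: (u (f (u (f (u (h)) (r (g) (h)))) (h)))

size = 10


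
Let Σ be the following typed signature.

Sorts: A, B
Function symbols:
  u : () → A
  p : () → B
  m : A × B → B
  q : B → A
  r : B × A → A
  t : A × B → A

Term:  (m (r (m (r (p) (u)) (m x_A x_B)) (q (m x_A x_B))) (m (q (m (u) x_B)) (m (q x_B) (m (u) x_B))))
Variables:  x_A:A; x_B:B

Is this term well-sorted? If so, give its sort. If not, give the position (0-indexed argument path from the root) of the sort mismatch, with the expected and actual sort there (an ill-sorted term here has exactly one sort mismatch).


        (p) : B
        (u) : A
      (r (p) (u)) : A
        x_A : A
        x_B : B
      (m x_A x_B) : B
    (m (r (p) (u)) (m x_A x_B)) : B
        x_A : A
        x_B : B
      (m x_A x_B) : B
    (q (m x_A x_B)) : A
  (r (m (r (p) (u)) (m x_A x_B)) (q (m x_A x_B))) : A
        (u) : A
        x_B : B
      (m (u) x_B) : B
    (q (m (u) x_B)) : A
        x_B : B
      (q x_B) : A
        (u) : A
        x_B : B
      (m (u) x_B) : B
    (m (q x_B) (m (u) x_B)) : B
  (m (q (m (u) x_B)) (m (q x_B) (m (u) x_B))) : B
(m (r (m (r (p) (u)) (m x_A x_B)) (q (m x_A x_B))) (m (q (m (u) x_B)) (m (q x_B) (m (u) x_B)))) : B

well-sorted; sort = B


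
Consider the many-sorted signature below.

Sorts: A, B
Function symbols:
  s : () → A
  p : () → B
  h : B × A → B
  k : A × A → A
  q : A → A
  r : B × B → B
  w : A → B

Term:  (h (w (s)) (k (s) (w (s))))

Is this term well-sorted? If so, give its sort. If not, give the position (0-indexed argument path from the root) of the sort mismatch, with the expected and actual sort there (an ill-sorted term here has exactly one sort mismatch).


ill-sorted at position [1, 1]: expected A, got B

    (s) : A
  (w (s)) : B
    (s) : A
      (s) : A
    (w (s)) : B
  (k (s) (w (s))) : ✗ arg 1 at [1, 1] has sort B, expected A


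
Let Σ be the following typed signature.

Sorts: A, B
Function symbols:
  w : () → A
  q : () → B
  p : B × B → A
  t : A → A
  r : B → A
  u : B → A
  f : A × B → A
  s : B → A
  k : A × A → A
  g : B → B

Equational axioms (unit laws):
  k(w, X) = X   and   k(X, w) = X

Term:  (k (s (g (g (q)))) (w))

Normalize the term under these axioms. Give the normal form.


normal form = (s (g (g (q))))

1. (k (s (g (g (q)))) (w))  →  (s (g (g (q))))


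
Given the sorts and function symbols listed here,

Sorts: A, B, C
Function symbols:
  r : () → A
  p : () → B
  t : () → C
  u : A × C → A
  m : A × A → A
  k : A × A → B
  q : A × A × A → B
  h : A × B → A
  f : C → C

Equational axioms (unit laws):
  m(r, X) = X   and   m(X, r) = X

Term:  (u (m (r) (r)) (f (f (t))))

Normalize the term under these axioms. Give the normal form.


1. (u (m (r) (r)) (f (f (t))))  →  (u (r) (f (f (t))))

normal form = (u (r) (f (f (t))))


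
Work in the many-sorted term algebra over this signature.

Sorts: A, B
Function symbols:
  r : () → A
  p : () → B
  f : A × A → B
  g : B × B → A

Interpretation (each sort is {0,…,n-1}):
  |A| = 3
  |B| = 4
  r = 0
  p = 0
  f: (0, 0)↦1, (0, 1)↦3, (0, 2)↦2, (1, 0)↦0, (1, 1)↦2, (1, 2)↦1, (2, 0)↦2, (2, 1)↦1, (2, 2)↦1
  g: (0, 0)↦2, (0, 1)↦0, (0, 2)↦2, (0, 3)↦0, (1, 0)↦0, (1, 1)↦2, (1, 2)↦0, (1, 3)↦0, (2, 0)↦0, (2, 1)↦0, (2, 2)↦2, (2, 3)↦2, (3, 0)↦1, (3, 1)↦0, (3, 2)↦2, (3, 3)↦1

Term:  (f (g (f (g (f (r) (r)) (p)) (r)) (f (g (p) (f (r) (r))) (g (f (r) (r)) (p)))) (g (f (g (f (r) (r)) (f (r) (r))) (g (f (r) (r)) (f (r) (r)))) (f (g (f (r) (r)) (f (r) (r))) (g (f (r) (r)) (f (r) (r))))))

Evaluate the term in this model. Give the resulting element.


value = 1

  r = 0
  r = 0
  (f (r) (r)) = f(0, 0) = 1
  p = 0
  (g (f (r) (r)) (p)) = g(1, 0) = 0
  r = 0
  (f (g (f (r) (r)) (p)) (r)) = f(0, 0) = 1
  p = 0
  r = 0
  r = 0
  (f (r) (r)) = f(0, 0) = 1
  (g (p) (f (r) (r))) = g(0, 1) = 0
  r = 0
  r = 0
  (f (r) (r)) = f(0, 0) = 1
  p = 0
  (g (f (r) (r)) (p)) = g(1, 0) = 0
  (f (g (p) (f (r) (r))) (g (f (r) (r)) (p))) = f(0, 0) = 1
  (g (f (g (f (r) (r)) (p)) (r)) (f (g (p) (f (r) (r))) (g (f (r) (r)) (p)))) = g(1, 1) = 2
  r = 0
  r = 0
  (f (r) (r)) = f(0, 0) = 1
  r = 0
  r = 0
  (f (r) (r)) = f(0, 0) = 1
  (g (f (r) (r)) (f (r) (r))) = g(1, 1) = 2
  r = 0
  r = 0
  (f (r) (r)) = f(0, 0) = 1
  r = 0
  r = 0
  (f (r) (r)) = f(0, 0) = 1
  (g (f (r) (r)) (f (r) (r))) = g(1, 1) = 2
  (f (g (f (r) (r)) (f (r) (r))) (g (f (r) (r)) (f (r) (r)))) = f(2, 2) = 1
  r = 0
  r = 0
  (f (r) (r)) = f(0, 0) = 1
  r = 0
  r = 0
  (f (r) (r)) = f(0, 0) = 1
  (g (f (r) (r)) (f (r) (r))) = g(1, 1) = 2
  r = 0
  r = 0
  (f (r) (r)) = f(0, 0) = 1
  r = 0
  r = 0
  (f (r) (r)) = f(0, 0) = 1
  (g (f (r) (r)) (f (r) (r))) = g(1, 1) = 2
  (f (g (f (r) (r)) (f (r) (r))) (g (f (r) (r)) (f (r) (r)))) = f(2, 2) = 1
  (g (f (g (f (r) (r)) (f (r) (r))) (g (f (r) (r)) (f (r) (r)))) (f (g (f (r) (r)) (f (r) (r))) (g (f (r) (r)) (f (r) (r))))) = g(1, 1) = 2
  (f (g (f (g (f (r) (r)) (p)) (r)) (f (g (p) (f (r) (r))) (g (f (r) (r)) (p)))) (g (f (g (f (r) (r)) (f (r) (r))) (g (f (r) (r)) (f (r) (r)))) (f (g (f (r) (r)) (f (r) (r))) (g (f (r) (r)) (f (r) (r)))))) = f(2, 2) = 1


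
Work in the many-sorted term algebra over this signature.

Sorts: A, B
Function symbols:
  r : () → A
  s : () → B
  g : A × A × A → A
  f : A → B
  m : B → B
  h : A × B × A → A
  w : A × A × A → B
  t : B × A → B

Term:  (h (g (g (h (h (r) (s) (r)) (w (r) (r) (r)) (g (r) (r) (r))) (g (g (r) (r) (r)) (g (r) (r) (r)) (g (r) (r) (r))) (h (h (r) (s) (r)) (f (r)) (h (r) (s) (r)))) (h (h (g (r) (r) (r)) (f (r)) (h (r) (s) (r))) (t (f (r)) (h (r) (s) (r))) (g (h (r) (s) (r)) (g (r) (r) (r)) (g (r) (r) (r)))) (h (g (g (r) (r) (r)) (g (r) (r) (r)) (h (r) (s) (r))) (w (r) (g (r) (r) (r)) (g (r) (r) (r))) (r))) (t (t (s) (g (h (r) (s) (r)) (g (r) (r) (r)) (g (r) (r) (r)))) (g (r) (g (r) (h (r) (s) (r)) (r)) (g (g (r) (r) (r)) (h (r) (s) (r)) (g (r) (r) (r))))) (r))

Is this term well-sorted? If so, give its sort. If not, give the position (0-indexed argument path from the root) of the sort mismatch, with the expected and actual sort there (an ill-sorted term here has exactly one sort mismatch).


          (r) : A
          (s) : B
          (r) : A
        (h (r) (s) (r)) : A
          (r) : A
          (r) : A
          (r) : A
        (w (r) (r) (r)) : B
          (r) : A
          (r) : A
          (r) : A
        (g (r) (r) (r)) : A
      (h (h (r) (s) (r)) (w (r) (r) (r)) (g (r) (r) (r))) : A
          (r) : A
          (r) : A
          (r) : A
        (g (r) (r) (r)) : A
          (r) : A
          (r) : A
          (r) : A
        (g (r) (r) (r)) : A
          (r) : A
          (r) : A
          (r) : A
        (g (r) (r) (r)) : A
      (g (g (r) (r) (r)) (g (r) (r) (r)) (g (r) (r) (r))) : A
          (r) : A
          (s) : B
          (r) : A
        (h (r) (s) (r)) : A
          (r) : A
        (f (r)) : B
          (r) : A
          (s) : B
          (r) : A
        (h (r) (s) (r)) : A
      (h (h (r) (s) (r)) (f (r)) (h (r) (s) (r))) : A
    (g (h (h (r) (s) (r)) (w (r) (r) (r)) (g (r) (r) (r))) (g (g (r) (r) (r)) (g (r) (r) (r)) (g (r) (r) (r))) (h (h (r) (s) (r)) (f (r)) (h (r) (s) (r)))) : A
          (r) : A
          (r) : A
          (r) : A
        (g (r) (r) (r)) : A
          (r) : A
        (f (r)) : B
          (r) : A
          (s) : B
          (r) : A
        (h (r) (s) (r)) : A
      (h (g (r) (r) (r)) (f (r)) (h (r) (s) (r))) : A
          (r) : A
        (f (r)) : B
          (r) : A
          (s) : B
          (r) : A
        (h (r) (s) (r)) : A
      (t (f (r)) (h (r) (s) (r))) : B
          (r) : A
          (s) : B
          (r) : A
        (h (r) (s) (r)) : A
          (r) : A
          (r) : A
          (r) : A
        (g (r) (r) (r)) : A
          (r) : A
          (r) : A
          (r) : A
        (g (r) (r) (r)) : A
      (g (h (r) (s) (r)) (g (r) (r) (r)) (g (r) (r) (r))) : A
    (h (h (g (r) (r) (r)) (f (r)) (h (r) (s) (r))) (t (f (r)) (h (r) (s) (r))) (g (h (r) (s) (r)) (g (r) (r) (r)) (g (r) (r) (r)))) : A
          (r) : A
          (r) : A
          (r) : A
        (g (r) (r) (r)) : A
          (r) : A
          (r) : A
          (r) : A
        (g (r) (r) (r)) : A
          (r) : A
          (s) : B
          (r) : A
        (h (r) (s) (r)) : A
      (g (g (r) (r) (r)) (g (r) (r) (r)) (h (r) (s) (r))) : A
        (r) : A
          (r) : A
          (r) : A
          (r) : A
        (g (r) (r) (r)) : A
          (r) : A
          (r) : A
          (r) : A
        (g (r) (r) (r)) : A
      (w (r) (g (r) (r) (r)) (g (r) (r) (r))) : B
      (r) : A
    (h (g (g (r) (r) (r)) (g (r) (r) (r)) (h (r) (s) (r))) (w (r) (g (r) (r) (r)) (g (r) (r) (r))) (r)) : A
  (g (g (h (h (r) (s) (r)) (w (r) (r) (r)) (g (r) (r) (r))) (g (g (r) (r) (r)) (g (r) (r) (r)) (g (r) (r) (r))) (h (h (r) (s) (r)) (f (r)) (h (r) (s) (r)))) (h (h (g (r) (r) (r)) (f (r)) (h (r) (s) (r))) (t (f (r)) (h (r) (s) (r))) (g (h (r) (s) (r)) (g (r) (r) (r)) (g (r) (r) (r)))) (h (g (g (r) (r) (r)) (g (r) (r) (r)) (h (r) (s) (r))) (w (r) (g (r) (r) (r)) (g (r) (r) (r))) (r))) : A
      (s) : B
          (r) : A
          (s) : B
          (r) : A
        (h (r) (s) (r)) : A
          (r) : A
          (r) : A
          (r) : A
        (g (r) (r) (r)) : A
          (r) : A
          (r) : A
          (r) : A
        (g (r) (r) (r)) : A
      (g (h (r) (s) (r)) (g (r) (r) (r)) (g (r) (r) (r))) : A
    (t (s) (g (h (r) (s) (r)) (g (r) (r) (r)) (g (r) (r) (r)))) : B
      (r) : A
        (r) : A
          (r) : A
          (s) : B
          (r) : A
        (h (r) (s) (r)) : A
        (r) : A
      (g (r) (h (r) (s) (r)) (r)) : A
          (r) : A
          (r) : A
          (r) : A
        (g (r) (r) (r)) : A
          (r) : A
          (s) : B
          (r) : A
        (h (r) (s) (r)) : A
          (r) : A
          (r) : A
          (r) : A
        (g (r) (r) (r)) : A
      (g (g (r) (r) (r)) (h (r) (s) (r)) (g (r) (r) (r))) : A
    (g (r) (g (r) (h (r) (s) (r)) (r)) (g (g (r) (r) (r)) (h (r) (s) (r)) (g (r) (r) (r)))) : A
  (t (t (s) (g (h (r) (s) (r)) (g (r) (r) (r)) (g (r) (r) (r)))) (g (r) (g (r) (h (r) (s) (r)) (r)) (g (g (r) (r) (r)) (h (r) (s) (r)) (g (r) (r) (r))))) : B
  (r) : A
(h (g (g (h (h (r) (s) (r)) (w (r) (r) (r)) (g (r) (r) (r))) (g (g (r) (r) (r)) (g (r) (r) (r)) (g (r) (r) (r))) (h (h (r) (s) (r)) (f (r)) (h (r) (s) (r)))) (h (h (g (r) (r) (r)) (f (r)) (h (r) (s) (r))) (t (f (r)) (h (r) (s) (r))) (g (h (r) (s) (r)) (g (r) (r) (r)) (g (r) (r) (r)))) (h (g (g (r) (r) (r)) (g (r) (r) (r)) (h (r) (s) (r))) (w (r) (g (r) (r) (r)) (g (r) (r) (r))) (r))) (t (t (s) (g (h (r) (s) (r)) (g (r) (r) (r)) (g (r) (r) (r)))) (g (r) (g (r) (h (r) (s) (r)) (r)) (g (g (r) (r) (r)) (h (r) (s) (r)) (g (r) (r) (r))))) (r)) : A

well-sorted; sort = A
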